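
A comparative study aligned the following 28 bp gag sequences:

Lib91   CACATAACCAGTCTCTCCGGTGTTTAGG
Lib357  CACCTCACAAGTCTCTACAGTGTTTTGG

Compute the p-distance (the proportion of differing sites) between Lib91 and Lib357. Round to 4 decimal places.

The sequences differ at positions 4 (A/C), 6 (A/C), 9 (C/A), 17 (C/A), 19 (G/A), 26 (A/T).
There are 6 differences over 28 sites, so p = 6/28 = 0.2143.

0.2143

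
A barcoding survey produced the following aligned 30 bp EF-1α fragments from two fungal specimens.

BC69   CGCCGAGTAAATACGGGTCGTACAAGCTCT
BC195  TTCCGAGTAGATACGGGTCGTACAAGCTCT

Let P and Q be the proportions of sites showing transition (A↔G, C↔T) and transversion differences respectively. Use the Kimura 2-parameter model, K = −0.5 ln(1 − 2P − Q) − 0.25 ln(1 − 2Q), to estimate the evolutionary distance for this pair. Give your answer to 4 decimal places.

0.1084

Mismatches occur at site 1 (C/T, transition), site 2 (G/T, transversion), site 10 (A/G, transition).
Of the 3 differences, 2 transitions and 1 transversion over 30 sites: P = 2/30 = 0.066667, Q = 1/30 = 0.033333.
d = −0.5·ln(0.833333) − 0.25·ln(0.933334) = −0.5·(-0.182322) − 0.25·(-0.068992) = 0.1084.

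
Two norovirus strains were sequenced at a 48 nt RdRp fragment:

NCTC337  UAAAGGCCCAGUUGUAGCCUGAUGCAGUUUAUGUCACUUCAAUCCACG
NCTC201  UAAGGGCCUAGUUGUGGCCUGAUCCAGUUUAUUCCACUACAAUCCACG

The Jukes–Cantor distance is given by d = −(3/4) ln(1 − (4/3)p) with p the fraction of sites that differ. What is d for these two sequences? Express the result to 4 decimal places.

Differing sites — 4:A/G; 9:C/U; 16:A/G; 24:G/C; 33:G/U; 34:U/C; 39:U/A.
p = 7/48 = 0.145833.
d = −0.75 · ln(1 − (4/3)·0.145833) = −0.75 · ln(0.805556) = −0.75 · (-0.216223) = 0.1622.

0.1622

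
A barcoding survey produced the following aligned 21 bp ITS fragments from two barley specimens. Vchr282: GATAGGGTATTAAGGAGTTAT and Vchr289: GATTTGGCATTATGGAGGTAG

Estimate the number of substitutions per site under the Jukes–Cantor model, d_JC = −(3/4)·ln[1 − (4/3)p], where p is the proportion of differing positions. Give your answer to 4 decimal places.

0.3597

Mismatches occur at site 4 (A↔T), site 5 (G↔T), site 8 (T↔C), site 13 (A↔T), site 18 (T↔G), site 21 (T↔G).
p = 6/21 = 0.285714.
d = −0.75 · ln(1 − (4/3)·0.285714) = −0.75 · ln(0.619048) = −0.75 · (-0.479572) = 0.3597.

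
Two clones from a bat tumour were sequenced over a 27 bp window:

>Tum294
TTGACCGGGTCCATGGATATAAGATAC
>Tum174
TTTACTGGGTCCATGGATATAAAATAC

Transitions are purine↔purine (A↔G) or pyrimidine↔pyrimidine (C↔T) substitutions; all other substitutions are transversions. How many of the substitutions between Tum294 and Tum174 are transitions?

Differing sites — 3:G/T (Tv); 6:C/T (Ti); 23:G/A (Ti).
Of the 3 differences, 2 transitions and 1 transversion, so the answer is 2.

2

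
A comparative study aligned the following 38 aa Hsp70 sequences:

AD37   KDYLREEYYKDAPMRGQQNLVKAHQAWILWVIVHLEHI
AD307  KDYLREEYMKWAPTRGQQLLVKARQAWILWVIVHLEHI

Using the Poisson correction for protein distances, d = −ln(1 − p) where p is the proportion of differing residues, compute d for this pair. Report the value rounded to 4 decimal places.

0.1411

Mismatches occur at site 9 (Y/M), site 11 (D/W), site 14 (M/T), site 19 (N/L), site 24 (H/R).
p = 5/38 = 0.131579.
d = −ln(1 − 0.131579) = −ln(0.868421) = 0.1411.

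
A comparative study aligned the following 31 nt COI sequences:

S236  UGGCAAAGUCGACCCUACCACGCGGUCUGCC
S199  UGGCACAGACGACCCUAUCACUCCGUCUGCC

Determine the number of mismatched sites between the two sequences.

5

Mismatches occur at site 6 (A↔C), site 9 (U↔A), site 18 (C↔U), site 22 (G↔U), site 24 (G↔C).
That gives 5 mismatches out of 31 aligned sites, so the Hamming distance is 5.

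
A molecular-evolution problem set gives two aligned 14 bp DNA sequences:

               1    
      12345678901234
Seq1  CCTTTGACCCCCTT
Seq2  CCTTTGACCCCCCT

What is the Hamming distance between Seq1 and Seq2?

1

The sequences differ at position 13 (T/C).
That gives 1 mismatch out of 14 aligned sites, so the Hamming distance is 1.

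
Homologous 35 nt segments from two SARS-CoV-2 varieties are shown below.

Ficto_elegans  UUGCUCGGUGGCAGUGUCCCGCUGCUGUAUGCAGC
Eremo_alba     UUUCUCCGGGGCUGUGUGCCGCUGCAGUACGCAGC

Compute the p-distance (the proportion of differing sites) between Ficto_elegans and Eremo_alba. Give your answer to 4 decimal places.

0.2000

Mismatches occur at site 3 (G/U), site 7 (G/C), site 9 (U/G), site 13 (A/U), site 18 (C/G), site 26 (U/A), site 30 (U/C).
There are 7 differences over 35 sites, so p = 7/35 = 0.2000.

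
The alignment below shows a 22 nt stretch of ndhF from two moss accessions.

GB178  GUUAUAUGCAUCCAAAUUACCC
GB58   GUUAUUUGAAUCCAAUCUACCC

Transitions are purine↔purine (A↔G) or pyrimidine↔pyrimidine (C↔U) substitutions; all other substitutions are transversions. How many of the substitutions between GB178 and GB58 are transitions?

1

The sequences differ at positions 6 (A/U, transversion), 9 (C/A, transversion), 16 (A/U, transversion), 17 (U/C, transition).
Of the 4 differences, 1 transition and 3 transversions, so the answer is 1.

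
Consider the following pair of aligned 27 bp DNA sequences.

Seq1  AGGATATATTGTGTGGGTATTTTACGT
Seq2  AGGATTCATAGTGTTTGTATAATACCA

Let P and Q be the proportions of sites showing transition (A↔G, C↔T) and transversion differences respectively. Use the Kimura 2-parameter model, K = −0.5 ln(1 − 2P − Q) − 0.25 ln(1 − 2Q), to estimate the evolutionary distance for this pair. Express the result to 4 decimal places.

0.4558

Mismatches occur at site 6 (A/T, transversion), site 7 (T/C, transition), site 10 (T/A, transversion), site 15 (G/T, transversion), site 16 (G/T, transversion), site 21 (T/A, transversion), site 22 (T/A, transversion), site 26 (G/C, transversion), site 27 (T/A, transversion).
Of the 9 differences, 1 transition and 8 transversions over 27 sites: P = 1/27 = 0.037037, Q = 8/27 = 0.296296.
d = −0.5·ln(0.629630) − 0.25·ln(0.407408) = −0.5·(-0.462623) − 0.25·(-0.897940) = 0.4558.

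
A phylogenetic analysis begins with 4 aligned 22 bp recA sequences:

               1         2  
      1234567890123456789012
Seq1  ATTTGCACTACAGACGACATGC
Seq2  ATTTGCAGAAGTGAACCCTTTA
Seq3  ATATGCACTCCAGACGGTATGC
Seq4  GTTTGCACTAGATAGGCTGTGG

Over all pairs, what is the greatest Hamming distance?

Pairwise Hamming distances:
  Seq1 vs Seq2: 10
  Seq1 vs Seq3: 4
  Seq1 vs Seq4: 8
  Seq2 vs Seq3: 13
  Seq2 vs Seq4: 11
  Seq3 vs Seq4: 9
The largest is 13, between Seq2 and Seq3.

13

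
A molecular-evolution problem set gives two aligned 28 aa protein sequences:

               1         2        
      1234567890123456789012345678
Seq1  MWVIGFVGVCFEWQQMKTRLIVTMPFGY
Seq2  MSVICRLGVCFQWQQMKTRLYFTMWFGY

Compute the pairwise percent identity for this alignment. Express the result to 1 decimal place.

71.4%

The sequences differ at positions 2 (W/S), 5 (G/C), 6 (F/R), 7 (V/L), 12 (E/Q), 21 (I/Y), 22 (V/F), 25 (P/W).
20 of the 28 sites match, so the percent identity is 20/28 × 100 = 71.4%.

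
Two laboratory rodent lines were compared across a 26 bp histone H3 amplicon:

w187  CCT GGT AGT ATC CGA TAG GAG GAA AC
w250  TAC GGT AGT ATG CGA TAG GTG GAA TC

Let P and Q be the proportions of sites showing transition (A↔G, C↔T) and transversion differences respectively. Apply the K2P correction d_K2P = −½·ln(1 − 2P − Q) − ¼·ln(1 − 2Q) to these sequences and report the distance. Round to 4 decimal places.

Mismatches occur at site 1 (C→T, transition), site 2 (C→A, transversion), site 3 (T→C, transition), site 12 (C→G, transversion), site 20 (A→T, transversion), site 25 (A→T, transversion).
Of the 6 differences, 2 transitions and 4 transversions over 26 sites: P = 2/26 = 0.076923, Q = 4/26 = 0.153846.
d = −0.5·ln(0.692308) − 0.25·ln(0.692308) = −0.5·(-0.367724) − 0.25·(-0.367724) = 0.2758.

0.2758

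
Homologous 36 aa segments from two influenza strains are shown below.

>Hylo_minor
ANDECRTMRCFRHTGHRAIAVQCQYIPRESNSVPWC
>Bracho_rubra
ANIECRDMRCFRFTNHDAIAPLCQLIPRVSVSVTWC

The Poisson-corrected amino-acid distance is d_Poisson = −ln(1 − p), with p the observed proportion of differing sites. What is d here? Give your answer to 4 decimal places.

0.3646

Differing sites — 3:D/I; 7:T/D; 13:H/F; 15:G/N; 17:R/D; 21:V/P; 22:Q/L; 25:Y/L; 29:E/V; 31:N/V; 34:P/T.
p = 11/36 = 0.305556.
d = −ln(1 − 0.305556) = −ln(0.694444) = 0.3646.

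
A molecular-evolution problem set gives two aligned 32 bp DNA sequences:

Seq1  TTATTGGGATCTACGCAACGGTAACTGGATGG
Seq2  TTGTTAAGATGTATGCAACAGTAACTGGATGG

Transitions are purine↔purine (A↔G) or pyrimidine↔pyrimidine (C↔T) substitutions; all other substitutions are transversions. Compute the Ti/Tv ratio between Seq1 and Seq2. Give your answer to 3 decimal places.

The sequences differ at positions 3 (A/G, transition), 6 (G/A, transition), 7 (G/A, transition), 11 (C/G, transversion), 14 (C/T, transition), 20 (G/A, transition).
Of the 6 differences, 5 transitions and 1 transversion, so Ti/Tv = 5/1 = 5.000.

5.000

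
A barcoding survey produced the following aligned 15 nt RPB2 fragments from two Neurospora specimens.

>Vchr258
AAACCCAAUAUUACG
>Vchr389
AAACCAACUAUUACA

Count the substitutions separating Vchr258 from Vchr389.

The sequences differ at positions 6 (C/A), 8 (A/C), 15 (G/A).
That gives 3 mismatches out of 15 aligned sites, so the Hamming distance is 3.

3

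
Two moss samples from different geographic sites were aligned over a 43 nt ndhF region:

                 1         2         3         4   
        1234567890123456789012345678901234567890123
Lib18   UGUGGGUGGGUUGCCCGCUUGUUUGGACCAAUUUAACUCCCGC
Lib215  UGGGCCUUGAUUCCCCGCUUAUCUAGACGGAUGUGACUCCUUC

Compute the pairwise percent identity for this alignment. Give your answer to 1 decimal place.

65.1%

Mismatches occur at site 3 (U/G), site 5 (G/C), site 6 (G/C), site 8 (G/U), site 10 (G/A), site 13 (G/C), site 21 (G/A), site 23 (U/C), site 25 (G/A), site 29 (C/G), site 30 (A/G), site 33 (U/G), site 35 (A/G), site 41 (C/U), site 42 (G/U).
28 of the 43 sites match, so the percent identity is 28/43 × 100 = 65.1%.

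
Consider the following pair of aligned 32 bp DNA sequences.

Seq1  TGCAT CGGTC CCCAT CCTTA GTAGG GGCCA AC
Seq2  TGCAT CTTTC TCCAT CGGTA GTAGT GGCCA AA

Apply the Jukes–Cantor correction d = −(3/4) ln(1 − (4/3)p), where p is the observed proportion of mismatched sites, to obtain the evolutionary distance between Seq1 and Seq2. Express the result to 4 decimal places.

0.2586

The sequences differ at positions 7 (G/T), 8 (G/T), 11 (C/T), 17 (C/G), 18 (T/G), 25 (G/T), 32 (C/A).
p = 7/32 = 0.218750.
d = −0.75 · ln(1 − (4/3)·0.218750) = −0.75 · ln(0.708333) = −0.75 · (-0.344841) = 0.2586.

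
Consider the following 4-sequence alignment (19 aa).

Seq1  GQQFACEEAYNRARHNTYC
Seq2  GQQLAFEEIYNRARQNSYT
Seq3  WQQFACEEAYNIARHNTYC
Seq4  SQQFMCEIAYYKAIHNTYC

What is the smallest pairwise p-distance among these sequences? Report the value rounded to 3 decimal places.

Pairwise Hamming distances:
  Seq1 vs Seq2: 6
  Seq1 vs Seq3: 2
  Seq1 vs Seq4: 6
  Seq2 vs Seq3: 8
  Seq2 vs Seq4: 12
  Seq3 vs Seq4: 6
The smallest is 2 mismatches, between Seq1 and Seq3; p = 2/19 = 0.105.

0.105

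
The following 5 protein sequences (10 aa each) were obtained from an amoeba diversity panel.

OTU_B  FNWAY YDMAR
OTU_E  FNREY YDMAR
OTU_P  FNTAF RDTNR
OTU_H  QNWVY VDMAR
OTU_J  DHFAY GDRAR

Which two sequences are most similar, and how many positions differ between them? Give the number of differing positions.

2

Pairwise Hamming distances:
  OTU_B vs OTU_E: 2
  OTU_B vs OTU_P: 5
  OTU_B vs OTU_H: 3
  OTU_B vs OTU_J: 5
  OTU_E vs OTU_P: 6
  OTU_E vs OTU_H: 4
  OTU_E vs OTU_J: 6
  OTU_P vs OTU_H: 7
  OTU_P vs OTU_J: 7
  OTU_H vs OTU_J: 6
The smallest is 2, between OTU_B and OTU_E.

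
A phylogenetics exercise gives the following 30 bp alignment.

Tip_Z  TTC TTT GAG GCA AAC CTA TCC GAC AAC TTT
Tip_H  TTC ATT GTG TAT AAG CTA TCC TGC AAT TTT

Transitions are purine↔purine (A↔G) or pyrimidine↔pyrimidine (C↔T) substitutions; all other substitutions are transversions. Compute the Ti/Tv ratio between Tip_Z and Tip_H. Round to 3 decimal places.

0.286

Differing sites — 4:T/A (Tv); 8:A/T (Tv); 10:G/T (Tv); 11:C/A (Tv); 12:A/T (Tv); 15:C/G (Tv); 22:G/T (Tv); 23:A/G (Ti); 27:C/T (Ti).
Of the 9 differences, 2 transitions and 7 transversions, so Ti/Tv = 2/7 = 0.286.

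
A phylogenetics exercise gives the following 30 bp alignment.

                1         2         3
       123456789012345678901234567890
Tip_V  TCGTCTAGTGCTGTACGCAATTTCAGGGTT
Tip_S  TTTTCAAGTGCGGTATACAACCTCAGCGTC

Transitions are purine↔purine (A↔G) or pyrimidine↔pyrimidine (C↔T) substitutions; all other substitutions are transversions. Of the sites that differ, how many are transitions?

Differing sites — 2:C/T (Ti); 3:G/T (Tv); 6:T/A (Tv); 12:T/G (Tv); 16:C/T (Ti); 17:G/A (Ti); 21:T/C (Ti); 22:T/C (Ti); 27:G/C (Tv); 30:T/C (Ti).
Of the 10 differences, 6 transitions and 4 transversions, so the answer is 6.

6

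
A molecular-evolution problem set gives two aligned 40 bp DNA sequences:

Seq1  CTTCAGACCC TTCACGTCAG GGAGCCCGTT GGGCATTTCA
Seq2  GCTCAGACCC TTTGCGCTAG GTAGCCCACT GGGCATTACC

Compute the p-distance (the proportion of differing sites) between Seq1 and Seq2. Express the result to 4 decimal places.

0.2750

Mismatches occur at site 1 (C→G), site 2 (T→C), site 13 (C→T), site 14 (A→G), site 17 (T→C), site 18 (C→T), site 22 (G→T), site 28 (G→A), site 29 (T→C), site 38 (T→A), site 40 (A→C).
There are 11 differences over 40 sites, so p = 11/40 = 0.2750.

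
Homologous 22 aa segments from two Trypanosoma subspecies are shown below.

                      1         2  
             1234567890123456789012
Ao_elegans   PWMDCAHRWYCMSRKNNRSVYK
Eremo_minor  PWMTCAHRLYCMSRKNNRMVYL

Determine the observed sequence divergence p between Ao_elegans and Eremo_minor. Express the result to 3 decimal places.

0.182

The sequences differ at positions 4 (D/T), 9 (W/L), 19 (S/M), 22 (K/L).
There are 4 differences over 22 sites, so p = 4/22 = 0.182.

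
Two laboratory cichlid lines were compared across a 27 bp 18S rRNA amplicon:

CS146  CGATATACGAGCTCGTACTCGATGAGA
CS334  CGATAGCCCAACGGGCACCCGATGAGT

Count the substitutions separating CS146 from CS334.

9

Differing sites — 6:T/G; 7:A/C; 9:G/C; 11:G/A; 13:T/G; 14:C/G; 16:T/C; 19:T/C; 27:A/T.
That gives 9 mismatches out of 27 aligned sites, so the Hamming distance is 9.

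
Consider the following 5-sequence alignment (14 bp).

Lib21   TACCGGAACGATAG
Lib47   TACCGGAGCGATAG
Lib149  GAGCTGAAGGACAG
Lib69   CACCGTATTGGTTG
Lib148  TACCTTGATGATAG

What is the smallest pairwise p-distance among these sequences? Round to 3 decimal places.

0.071

Pairwise Hamming distances:
  Lib21 vs Lib47: 1
  Lib21 vs Lib149: 5
  Lib21 vs Lib69: 6
  Lib21 vs Lib148: 4
  Lib47 vs Lib149: 6
  Lib47 vs Lib69: 6
  Lib47 vs Lib148: 5
  Lib149 vs Lib69: 9
  Lib149 vs Lib148: 6
  Lib69 vs Lib148: 6
The smallest is 1 mismatch, between Lib21 and Lib47; p = 1/14 = 0.071.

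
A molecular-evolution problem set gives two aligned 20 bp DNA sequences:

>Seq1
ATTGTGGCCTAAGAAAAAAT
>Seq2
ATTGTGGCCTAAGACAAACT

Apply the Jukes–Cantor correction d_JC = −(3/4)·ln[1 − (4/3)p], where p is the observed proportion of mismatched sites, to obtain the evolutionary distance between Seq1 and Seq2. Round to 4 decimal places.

0.1073

Mismatches occur at site 15 (A/C), site 19 (A/C).
p = 2/20 = 0.100000.
d = −0.75 · ln(1 − (4/3)·0.100000) = −0.75 · ln(0.866667) = −0.75 · (-0.143100) = 0.1073.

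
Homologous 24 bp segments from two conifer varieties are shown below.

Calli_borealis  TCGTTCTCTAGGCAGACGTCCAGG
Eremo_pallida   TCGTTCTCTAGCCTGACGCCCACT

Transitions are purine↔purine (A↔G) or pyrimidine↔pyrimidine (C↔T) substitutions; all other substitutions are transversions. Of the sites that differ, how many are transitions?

The sequences differ at positions 12 (G/C, transversion), 14 (A/T, transversion), 19 (T/C, transition), 23 (G/C, transversion), 24 (G/T, transversion).
Of the 5 differences, 1 transition and 4 transversions, so the answer is 1.

1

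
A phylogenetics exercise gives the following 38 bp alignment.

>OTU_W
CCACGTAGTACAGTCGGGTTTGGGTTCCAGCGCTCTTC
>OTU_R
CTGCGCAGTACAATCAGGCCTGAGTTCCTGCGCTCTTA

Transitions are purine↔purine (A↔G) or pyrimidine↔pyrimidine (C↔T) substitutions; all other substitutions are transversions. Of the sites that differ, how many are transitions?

8

The sequences differ at positions 2 (C/T, transition), 3 (A/G, transition), 6 (T/C, transition), 13 (G/A, transition), 16 (G/A, transition), 19 (T/C, transition), 20 (T/C, transition), 23 (G/A, transition), 29 (A/T, transversion), 38 (C/A, transversion).
Of the 10 differences, 8 transitions and 2 transversions, so the answer is 8.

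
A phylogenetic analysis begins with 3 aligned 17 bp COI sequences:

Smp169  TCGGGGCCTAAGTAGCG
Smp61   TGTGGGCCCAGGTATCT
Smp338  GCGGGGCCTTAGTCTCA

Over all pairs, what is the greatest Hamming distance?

Pairwise Hamming distances:
  Smp169 vs Smp61: 6
  Smp169 vs Smp338: 5
  Smp61 vs Smp338: 8
The largest is 8, between Smp61 and Smp338.

8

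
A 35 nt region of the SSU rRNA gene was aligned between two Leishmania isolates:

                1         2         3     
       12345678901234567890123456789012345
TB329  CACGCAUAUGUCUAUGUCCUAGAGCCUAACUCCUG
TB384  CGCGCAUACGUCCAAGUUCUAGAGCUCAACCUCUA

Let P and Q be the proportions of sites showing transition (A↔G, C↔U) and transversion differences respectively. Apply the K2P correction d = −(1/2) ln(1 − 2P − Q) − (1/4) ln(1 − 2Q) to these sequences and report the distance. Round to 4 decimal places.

Mismatches occur at site 2 (A↔G, transition), site 9 (U↔C, transition), site 13 (U↔C, transition), site 15 (U↔A, transversion), site 18 (C↔U, transition), site 26 (C↔U, transition), site 27 (U↔C, transition), site 31 (U↔C, transition), site 32 (C↔U, transition), site 35 (G↔A, transition).
Of the 10 differences, 9 transitions and 1 transversion over 35 sites: P = 9/35 = 0.257143, Q = 1/35 = 0.028571.
d = −0.5·ln(0.457143) − 0.25·ln(0.942858) = −0.5·(-0.782759) − 0.25·(-0.058840) = 0.4061.

0.4061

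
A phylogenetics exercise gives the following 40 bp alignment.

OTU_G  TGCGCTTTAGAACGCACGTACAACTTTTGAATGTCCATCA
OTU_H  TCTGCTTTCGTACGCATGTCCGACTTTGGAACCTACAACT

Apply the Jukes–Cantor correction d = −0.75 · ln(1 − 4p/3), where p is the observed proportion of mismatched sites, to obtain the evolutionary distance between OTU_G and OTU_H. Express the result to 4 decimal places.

0.4260

Differing sites — 2:G/C; 3:C/T; 9:A/C; 11:A/T; 17:C/T; 20:A/C; 22:A/G; 28:T/G; 32:T/C; 33:G/C; 35:C/A; 38:T/A; 40:A/T.
p = 13/40 = 0.325000.
d = −0.75 · ln(1 − (4/3)·0.325000) = −0.75 · ln(0.566667) = −0.75 · (-0.567983) = 0.4260.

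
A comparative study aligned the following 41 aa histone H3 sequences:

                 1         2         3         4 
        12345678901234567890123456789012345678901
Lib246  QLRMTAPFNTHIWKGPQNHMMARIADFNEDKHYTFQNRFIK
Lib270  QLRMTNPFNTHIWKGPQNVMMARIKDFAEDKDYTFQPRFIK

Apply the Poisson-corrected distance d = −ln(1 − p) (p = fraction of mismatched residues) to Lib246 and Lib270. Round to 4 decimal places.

0.1582

The sequences differ at positions 6 (A/N), 19 (H/V), 25 (A/K), 28 (N/A), 32 (H/D), 37 (N/P).
p = 6/41 = 0.146341.
d = −ln(1 − 0.146341) = −ln(0.853659) = 0.1582.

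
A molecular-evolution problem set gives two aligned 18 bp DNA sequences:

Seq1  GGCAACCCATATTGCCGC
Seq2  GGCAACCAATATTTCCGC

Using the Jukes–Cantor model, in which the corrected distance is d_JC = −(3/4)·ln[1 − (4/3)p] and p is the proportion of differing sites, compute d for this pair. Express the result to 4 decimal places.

0.1203

The sequences differ at positions 8 (C/A), 14 (G/T).
p = 2/18 = 0.111111.
d = −0.75 · ln(1 − (4/3)·0.111111) = −0.75 · ln(0.851852) = −0.75 · (-0.160342) = 0.1203.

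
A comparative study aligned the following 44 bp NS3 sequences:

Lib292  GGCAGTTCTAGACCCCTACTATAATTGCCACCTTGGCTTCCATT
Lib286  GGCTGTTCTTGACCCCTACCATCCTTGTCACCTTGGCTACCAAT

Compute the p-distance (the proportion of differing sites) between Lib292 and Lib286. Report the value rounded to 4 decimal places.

The sequences differ at positions 4 (A/T), 10 (A/T), 20 (T/C), 23 (A/C), 24 (A/C), 28 (C/T), 39 (T/A), 43 (T/A).
There are 8 differences over 44 sites, so p = 8/44 = 0.1818.

0.1818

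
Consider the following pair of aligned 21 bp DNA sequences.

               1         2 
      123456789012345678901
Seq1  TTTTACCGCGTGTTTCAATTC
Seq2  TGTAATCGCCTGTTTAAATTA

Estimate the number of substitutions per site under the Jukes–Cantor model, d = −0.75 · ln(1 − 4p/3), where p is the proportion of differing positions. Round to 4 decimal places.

0.3597

Differing sites — 2:T/G; 4:T/A; 6:C/T; 10:G/C; 16:C/A; 21:C/A.
p = 6/21 = 0.285714.
d = −0.75 · ln(1 − (4/3)·0.285714) = −0.75 · ln(0.619048) = −0.75 · (-0.479572) = 0.3597.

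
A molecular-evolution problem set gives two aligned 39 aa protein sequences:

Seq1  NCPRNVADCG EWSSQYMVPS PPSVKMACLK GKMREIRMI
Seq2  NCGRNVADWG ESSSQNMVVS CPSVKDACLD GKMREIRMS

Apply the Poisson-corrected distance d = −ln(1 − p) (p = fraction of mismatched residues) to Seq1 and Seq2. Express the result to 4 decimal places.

The sequences differ at positions 3 (P/G), 9 (C/W), 12 (W/S), 16 (Y/N), 19 (P/V), 21 (P/C), 26 (M/D), 30 (K/D), 39 (I/S).
p = 9/39 = 0.230769.
d = −ln(1 − 0.230769) = −ln(0.769231) = 0.2624.

0.2624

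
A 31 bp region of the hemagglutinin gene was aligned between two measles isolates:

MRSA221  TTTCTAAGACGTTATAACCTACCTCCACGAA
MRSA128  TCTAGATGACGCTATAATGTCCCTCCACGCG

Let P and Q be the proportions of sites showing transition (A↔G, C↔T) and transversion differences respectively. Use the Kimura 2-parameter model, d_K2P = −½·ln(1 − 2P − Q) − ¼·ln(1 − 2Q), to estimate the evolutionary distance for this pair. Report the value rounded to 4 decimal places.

0.4228

Mismatches occur at site 2 (T→C, transition), site 4 (C→A, transversion), site 5 (T→G, transversion), site 7 (A→T, transversion), site 12 (T→C, transition), site 18 (C→T, transition), site 19 (C→G, transversion), site 21 (A→C, transversion), site 30 (A→C, transversion), site 31 (A→G, transition).
Of the 10 differences, 4 transitions and 6 transversions over 31 sites: P = 4/31 = 0.129032, Q = 6/31 = 0.193548.
d = −0.5·ln(0.548388) − 0.25·ln(0.612904) = −0.5·(-0.600772) − 0.25·(-0.489547) = 0.4228.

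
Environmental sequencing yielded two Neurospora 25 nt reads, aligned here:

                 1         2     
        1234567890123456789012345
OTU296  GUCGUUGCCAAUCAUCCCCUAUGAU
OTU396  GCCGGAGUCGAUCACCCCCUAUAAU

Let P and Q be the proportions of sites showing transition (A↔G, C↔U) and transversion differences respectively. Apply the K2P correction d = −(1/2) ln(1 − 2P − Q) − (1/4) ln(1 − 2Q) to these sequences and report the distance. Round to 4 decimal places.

0.3706

The sequences differ at positions 2 (U/C, transition), 5 (U/G, transversion), 6 (U/A, transversion), 8 (C/U, transition), 10 (A/G, transition), 15 (U/C, transition), 23 (G/A, transition).
Of the 7 differences, 5 transitions and 2 transversions over 25 sites: P = 5/25 = 0.200000, Q = 2/25 = 0.080000.
d = −0.5·ln(0.520000) − 0.25·ln(0.840000) = −0.5·(-0.653926) − 0.25·(-0.174353) = 0.3706.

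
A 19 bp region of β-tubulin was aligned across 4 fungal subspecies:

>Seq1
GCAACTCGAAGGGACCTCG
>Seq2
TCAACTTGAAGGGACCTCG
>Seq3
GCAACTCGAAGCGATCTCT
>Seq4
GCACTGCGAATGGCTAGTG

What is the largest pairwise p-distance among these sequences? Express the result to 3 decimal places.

Pairwise Hamming distances:
  Seq1 vs Seq2: 2
  Seq1 vs Seq3: 3
  Seq1 vs Seq4: 9
  Seq2 vs Seq3: 5
  Seq2 vs Seq4: 11
  Seq3 vs Seq4: 10
The largest is 11 mismatches, between Seq2 and Seq4; p = 11/19 = 0.579.

0.579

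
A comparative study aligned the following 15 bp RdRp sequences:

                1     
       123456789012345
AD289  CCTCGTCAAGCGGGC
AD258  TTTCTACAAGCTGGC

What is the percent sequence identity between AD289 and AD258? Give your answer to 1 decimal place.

66.7%

Mismatches occur at site 1 (C/T), site 2 (C/T), site 5 (G/T), site 6 (T/A), site 12 (G/T).
10 of the 15 sites match, so the percent identity is 10/15 × 100 = 66.7%.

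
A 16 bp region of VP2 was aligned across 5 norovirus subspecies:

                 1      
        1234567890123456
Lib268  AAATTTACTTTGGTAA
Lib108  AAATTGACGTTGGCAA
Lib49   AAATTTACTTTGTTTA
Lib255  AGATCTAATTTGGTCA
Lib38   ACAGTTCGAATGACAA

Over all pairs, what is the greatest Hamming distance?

10

Pairwise Hamming distances:
  Lib268 vs Lib108: 3
  Lib268 vs Lib49: 2
  Lib268 vs Lib255: 4
  Lib268 vs Lib38: 8
  Lib108 vs Lib49: 5
  Lib108 vs Lib255: 7
  Lib108 vs Lib38: 8
  Lib49 vs Lib255: 5
  Lib49 vs Lib38: 9
  Lib255 vs Lib38: 10
The largest is 10, between Lib255 and Lib38.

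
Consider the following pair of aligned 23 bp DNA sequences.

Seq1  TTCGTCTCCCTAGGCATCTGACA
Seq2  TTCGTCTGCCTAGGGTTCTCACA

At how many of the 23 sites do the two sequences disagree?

Mismatches occur at site 8 (C→G), site 15 (C→G), site 16 (A→T), site 20 (G→C).
That gives 4 mismatches out of 23 aligned sites, so the Hamming distance is 4.

4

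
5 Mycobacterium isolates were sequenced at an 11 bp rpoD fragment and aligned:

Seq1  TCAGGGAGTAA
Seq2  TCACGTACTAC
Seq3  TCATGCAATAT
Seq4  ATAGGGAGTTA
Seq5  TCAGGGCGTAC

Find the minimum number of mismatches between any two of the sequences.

2

Pairwise Hamming distances:
  Seq1 vs Seq2: 4
  Seq1 vs Seq3: 4
  Seq1 vs Seq4: 3
  Seq1 vs Seq5: 2
  Seq2 vs Seq3: 4
  Seq2 vs Seq4: 7
  Seq2 vs Seq5: 4
  Seq3 vs Seq4: 7
  Seq3 vs Seq5: 5
  Seq4 vs Seq5: 5
The smallest is 2, between Seq1 and Seq5.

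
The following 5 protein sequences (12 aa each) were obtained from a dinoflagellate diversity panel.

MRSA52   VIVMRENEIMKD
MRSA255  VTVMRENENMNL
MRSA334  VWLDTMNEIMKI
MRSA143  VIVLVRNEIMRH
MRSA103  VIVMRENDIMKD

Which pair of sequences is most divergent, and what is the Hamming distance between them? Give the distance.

Pairwise Hamming distances:
  MRSA52 vs MRSA255: 4
  MRSA52 vs MRSA334: 6
  MRSA52 vs MRSA143: 5
  MRSA52 vs MRSA103: 1
  MRSA255 vs MRSA334: 8
  MRSA255 vs MRSA143: 7
  MRSA255 vs MRSA103: 5
  MRSA334 vs MRSA143: 7
  MRSA334 vs MRSA103: 7
  MRSA143 vs MRSA103: 6
The largest is 8, between MRSA255 and MRSA334.

8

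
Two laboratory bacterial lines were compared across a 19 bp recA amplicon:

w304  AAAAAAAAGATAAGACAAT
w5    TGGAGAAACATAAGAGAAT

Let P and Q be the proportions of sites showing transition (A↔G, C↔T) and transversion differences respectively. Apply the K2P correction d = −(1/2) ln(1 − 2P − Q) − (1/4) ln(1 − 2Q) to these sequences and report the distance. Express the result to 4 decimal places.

The sequences differ at positions 1 (A/T, transversion), 2 (A/G, transition), 3 (A/G, transition), 5 (A/G, transition), 9 (G/C, transversion), 16 (C/G, transversion).
Of the 6 differences, 3 transitions and 3 transversions over 19 sites: P = 3/19 = 0.157895, Q = 3/19 = 0.157895.
d = −0.5·ln(0.526315) − 0.25·ln(0.684210) = −0.5·(-0.641855) − 0.25·(-0.379490) = 0.4158.

0.4158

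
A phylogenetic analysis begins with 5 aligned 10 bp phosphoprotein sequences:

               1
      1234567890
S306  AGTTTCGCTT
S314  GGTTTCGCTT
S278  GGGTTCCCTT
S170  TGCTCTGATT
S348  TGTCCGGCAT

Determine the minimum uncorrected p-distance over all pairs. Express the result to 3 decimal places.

0.100

Pairwise Hamming distances:
  S306 vs S314: 1
  S306 vs S278: 3
  S306 vs S170: 5
  S306 vs S348: 5
  S314 vs S278: 2
  S314 vs S170: 5
  S314 vs S348: 5
  S278 vs S170: 6
  S278 vs S348: 7
  S170 vs S348: 5
The smallest is 1 mismatch, between S306 and S314; p = 1/10 = 0.100.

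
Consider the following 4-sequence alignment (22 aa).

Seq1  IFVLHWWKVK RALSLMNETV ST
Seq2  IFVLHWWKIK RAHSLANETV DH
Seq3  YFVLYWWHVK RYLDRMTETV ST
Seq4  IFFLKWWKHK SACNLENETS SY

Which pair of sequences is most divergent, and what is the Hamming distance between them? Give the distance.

14

Pairwise Hamming distances:
  Seq1 vs Seq2: 5
  Seq1 vs Seq3: 7
  Seq1 vs Seq4: 9
  Seq2 vs Seq3: 12
  Seq2 vs Seq4: 10
  Seq3 vs Seq4: 14
The largest is 14, between Seq3 and Seq4.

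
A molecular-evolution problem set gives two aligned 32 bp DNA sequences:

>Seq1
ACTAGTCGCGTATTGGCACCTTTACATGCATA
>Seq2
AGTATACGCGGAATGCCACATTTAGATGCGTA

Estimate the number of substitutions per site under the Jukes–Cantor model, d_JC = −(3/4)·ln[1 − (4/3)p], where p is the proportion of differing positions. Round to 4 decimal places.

0.3525

Differing sites — 2:C/G; 5:G/T; 6:T/A; 11:T/G; 13:T/A; 16:G/C; 20:C/A; 25:C/G; 30:A/G.
p = 9/32 = 0.281250.
d = −0.75 · ln(1 − (4/3)·0.281250) = −0.75 · ln(0.625000) = −0.75 · (-0.470004) = 0.3525.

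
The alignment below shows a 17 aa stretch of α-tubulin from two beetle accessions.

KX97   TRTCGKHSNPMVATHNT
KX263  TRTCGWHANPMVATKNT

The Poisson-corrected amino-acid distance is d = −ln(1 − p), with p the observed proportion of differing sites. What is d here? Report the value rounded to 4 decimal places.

0.1942

The sequences differ at positions 6 (K/W), 8 (S/A), 15 (H/K).
p = 3/17 = 0.176471.
d = −ln(1 − 0.176471) = −ln(0.823529) = 0.1942.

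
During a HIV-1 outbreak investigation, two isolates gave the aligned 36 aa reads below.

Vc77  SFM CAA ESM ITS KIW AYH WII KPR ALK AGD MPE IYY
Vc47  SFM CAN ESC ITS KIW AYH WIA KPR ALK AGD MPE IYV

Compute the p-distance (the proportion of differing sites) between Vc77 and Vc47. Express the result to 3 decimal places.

0.111

Mismatches occur at site 6 (A/N), site 9 (M/C), site 21 (I/A), site 36 (Y/V).
There are 4 differences over 36 sites, so p = 4/36 = 0.111.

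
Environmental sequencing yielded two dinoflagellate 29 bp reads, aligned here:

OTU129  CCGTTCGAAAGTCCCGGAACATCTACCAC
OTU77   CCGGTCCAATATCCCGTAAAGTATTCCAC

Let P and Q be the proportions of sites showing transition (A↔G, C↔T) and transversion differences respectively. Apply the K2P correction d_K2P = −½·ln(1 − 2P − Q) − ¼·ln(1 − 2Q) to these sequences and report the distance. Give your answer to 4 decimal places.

Mismatches occur at site 4 (T→G, transversion), site 7 (G→C, transversion), site 10 (A→T, transversion), site 11 (G→A, transition), site 17 (G→T, transversion), site 20 (C→A, transversion), site 21 (A→G, transition), site 23 (C→A, transversion), site 25 (A→T, transversion).
Of the 9 differences, 2 transitions and 7 transversions over 29 sites: P = 2/29 = 0.068966, Q = 7/29 = 0.241379.
d = −0.5·ln(0.620689) − 0.25·ln(0.517242) = −0.5·(-0.476925) − 0.25·(-0.659244) = 0.4033.

0.4033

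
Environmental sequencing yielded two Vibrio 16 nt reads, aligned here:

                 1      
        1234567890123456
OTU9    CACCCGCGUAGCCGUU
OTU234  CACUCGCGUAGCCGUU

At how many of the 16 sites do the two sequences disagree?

The sequences differ at position 4 (C/U).
That gives 1 mismatch out of 16 aligned sites, so the Hamming distance is 1.

1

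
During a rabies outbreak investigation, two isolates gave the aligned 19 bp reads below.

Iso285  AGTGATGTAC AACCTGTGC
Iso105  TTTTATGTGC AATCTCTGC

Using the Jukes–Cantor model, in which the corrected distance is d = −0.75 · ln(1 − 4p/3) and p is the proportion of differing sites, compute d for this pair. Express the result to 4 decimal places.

The sequences differ at positions 1 (A/T), 2 (G/T), 4 (G/T), 9 (A/G), 13 (C/T), 16 (G/C).
p = 6/19 = 0.315789.
d = −0.75 · ln(1 − (4/3)·0.315789) = −0.75 · ln(0.578948) = −0.75 · (-0.546543) = 0.4099.

0.4099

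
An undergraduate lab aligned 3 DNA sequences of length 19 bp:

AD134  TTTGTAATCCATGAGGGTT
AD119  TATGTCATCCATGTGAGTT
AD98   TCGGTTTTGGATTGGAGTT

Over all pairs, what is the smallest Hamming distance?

4

Pairwise Hamming distances:
  AD134 vs AD119: 4
  AD134 vs AD98: 9
  AD119 vs AD98: 8
The smallest is 4, between AD134 and AD119.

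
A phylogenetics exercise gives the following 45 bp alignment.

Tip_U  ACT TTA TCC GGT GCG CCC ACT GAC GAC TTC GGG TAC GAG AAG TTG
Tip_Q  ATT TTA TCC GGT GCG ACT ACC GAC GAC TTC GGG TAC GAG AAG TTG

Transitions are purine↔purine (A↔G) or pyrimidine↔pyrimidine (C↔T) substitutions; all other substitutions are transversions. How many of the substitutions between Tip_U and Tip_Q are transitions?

The sequences differ at positions 2 (C/T, transition), 16 (C/A, transversion), 18 (C/T, transition), 21 (T/C, transition).
Of the 4 differences, 3 transitions and 1 transversion, so the answer is 3.

3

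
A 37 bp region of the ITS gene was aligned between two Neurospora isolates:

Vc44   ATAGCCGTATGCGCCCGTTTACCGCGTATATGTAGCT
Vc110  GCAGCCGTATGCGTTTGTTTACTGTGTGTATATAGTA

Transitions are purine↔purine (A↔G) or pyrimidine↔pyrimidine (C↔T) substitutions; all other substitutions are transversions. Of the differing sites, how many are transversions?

Differing sites — 1:A/G (Ti); 2:T/C (Ti); 14:C/T (Ti); 15:C/T (Ti); 16:C/T (Ti); 23:C/T (Ti); 25:C/T (Ti); 28:A/G (Ti); 32:G/A (Ti); 36:C/T (Ti); 37:T/A (Tv).
Of the 11 differences, 10 transitions and 1 transversion, so the answer is 1.

1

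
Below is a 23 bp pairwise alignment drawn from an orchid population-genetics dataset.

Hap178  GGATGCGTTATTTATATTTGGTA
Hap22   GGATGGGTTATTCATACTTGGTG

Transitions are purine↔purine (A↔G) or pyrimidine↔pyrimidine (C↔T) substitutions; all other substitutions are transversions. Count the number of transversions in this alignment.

1

Differing sites — 6:C/G (Tv); 13:T/C (Ti); 17:T/C (Ti); 23:A/G (Ti).
Of the 4 differences, 3 transitions and 1 transversion, so the answer is 1.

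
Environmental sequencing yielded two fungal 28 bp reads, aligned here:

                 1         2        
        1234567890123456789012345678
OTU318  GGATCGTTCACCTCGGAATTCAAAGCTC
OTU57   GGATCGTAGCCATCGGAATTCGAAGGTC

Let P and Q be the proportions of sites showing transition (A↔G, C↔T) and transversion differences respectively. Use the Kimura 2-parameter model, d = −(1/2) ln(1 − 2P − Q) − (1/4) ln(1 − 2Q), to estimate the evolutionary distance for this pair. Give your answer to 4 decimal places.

Differing sites — 8:T/A (Tv); 9:C/G (Tv); 10:A/C (Tv); 12:C/A (Tv); 22:A/G (Ti); 26:C/G (Tv).
Of the 6 differences, 1 transition and 5 transversions over 28 sites: P = 1/28 = 0.035714, Q = 5/28 = 0.178571.
d = −0.5·ln(0.750001) − 0.25·ln(0.642858) = −0.5·(-0.287681) − 0.25·(-0.441831) = 0.2543.

0.2543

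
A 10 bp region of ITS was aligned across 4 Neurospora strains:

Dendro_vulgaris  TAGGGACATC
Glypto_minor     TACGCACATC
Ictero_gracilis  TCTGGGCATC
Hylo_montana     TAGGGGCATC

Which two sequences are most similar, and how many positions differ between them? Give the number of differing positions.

1

Pairwise Hamming distances:
  Dendro_vulgaris vs Glypto_minor: 2
  Dendro_vulgaris vs Ictero_gracilis: 3
  Dendro_vulgaris vs Hylo_montana: 1
  Glypto_minor vs Ictero_gracilis: 4
  Glypto_minor vs Hylo_montana: 3
  Ictero_gracilis vs Hylo_montana: 2
The smallest is 1, between Dendro_vulgaris and Hylo_montana.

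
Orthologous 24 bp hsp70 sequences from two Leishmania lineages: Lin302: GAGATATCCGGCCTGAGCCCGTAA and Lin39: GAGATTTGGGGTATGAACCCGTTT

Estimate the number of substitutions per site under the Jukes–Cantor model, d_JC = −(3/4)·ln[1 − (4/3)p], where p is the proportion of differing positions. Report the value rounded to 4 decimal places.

The sequences differ at positions 6 (A/T), 8 (C/G), 9 (C/G), 12 (C/T), 13 (C/A), 17 (G/A), 23 (A/T), 24 (A/T).
p = 8/24 = 0.333333.
d = −0.75 · ln(1 − (4/3)·0.333333) = −0.75 · ln(0.555556) = −0.75 · (-0.587786) = 0.4408.

0.4408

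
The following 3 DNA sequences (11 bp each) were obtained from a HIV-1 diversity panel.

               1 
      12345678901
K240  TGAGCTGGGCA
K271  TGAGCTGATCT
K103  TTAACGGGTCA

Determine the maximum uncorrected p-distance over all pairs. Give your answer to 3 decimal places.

Pairwise Hamming distances:
  K240 vs K271: 3
  K240 vs K103: 4
  K271 vs K103: 5
The largest is 5 mismatches, between K271 and K103; p = 5/11 = 0.455.

0.455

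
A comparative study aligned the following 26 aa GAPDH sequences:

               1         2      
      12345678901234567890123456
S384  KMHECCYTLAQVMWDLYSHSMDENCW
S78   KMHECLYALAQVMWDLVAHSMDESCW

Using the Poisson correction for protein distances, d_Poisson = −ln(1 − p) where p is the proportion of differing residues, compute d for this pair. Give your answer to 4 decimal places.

0.2136

Mismatches occur at site 6 (C/L), site 8 (T/A), site 17 (Y/V), site 18 (S/A), site 24 (N/S).
p = 5/26 = 0.192308.
d = −ln(1 − 0.192308) = −ln(0.807692) = 0.2136.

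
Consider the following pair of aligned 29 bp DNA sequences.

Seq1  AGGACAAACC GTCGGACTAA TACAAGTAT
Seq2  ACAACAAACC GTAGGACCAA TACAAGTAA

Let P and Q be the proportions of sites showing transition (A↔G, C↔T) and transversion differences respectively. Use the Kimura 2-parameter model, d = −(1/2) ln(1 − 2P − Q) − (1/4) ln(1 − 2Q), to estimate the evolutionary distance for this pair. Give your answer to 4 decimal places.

Differing sites — 2:G/C (Tv); 3:G/A (Ti); 13:C/A (Tv); 18:T/C (Ti); 29:T/A (Tv).
Of the 5 differences, 2 transitions and 3 transversions over 29 sites: P = 2/29 = 0.068966, Q = 3/29 = 0.103448.
d = −0.5·ln(0.758620) − 0.25·ln(0.793104) = −0.5·(-0.276254) − 0.25·(-0.231801) = 0.1961.

0.1961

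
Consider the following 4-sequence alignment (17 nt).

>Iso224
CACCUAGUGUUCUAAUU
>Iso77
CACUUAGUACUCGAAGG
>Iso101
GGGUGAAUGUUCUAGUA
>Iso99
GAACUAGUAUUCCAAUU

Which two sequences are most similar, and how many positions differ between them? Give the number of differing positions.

Pairwise Hamming distances:
  Iso224 vs Iso77: 6
  Iso224 vs Iso101: 8
  Iso224 vs Iso99: 4
  Iso77 vs Iso101: 11
  Iso77 vs Iso99: 7
  Iso101 vs Iso99: 9
The smallest is 4, between Iso224 and Iso99.

4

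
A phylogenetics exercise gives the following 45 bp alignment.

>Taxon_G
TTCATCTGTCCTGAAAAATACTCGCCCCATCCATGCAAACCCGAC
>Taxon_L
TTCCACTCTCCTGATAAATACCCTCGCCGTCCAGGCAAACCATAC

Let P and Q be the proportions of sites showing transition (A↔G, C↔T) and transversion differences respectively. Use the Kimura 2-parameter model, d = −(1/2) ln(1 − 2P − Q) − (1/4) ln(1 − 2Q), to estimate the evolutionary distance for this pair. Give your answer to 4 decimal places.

0.2982

Mismatches occur at site 4 (A→C, transversion), site 5 (T→A, transversion), site 8 (G→C, transversion), site 15 (A→T, transversion), site 22 (T→C, transition), site 24 (G→T, transversion), site 26 (C→G, transversion), site 29 (A→G, transition), site 34 (T→G, transversion), site 42 (C→A, transversion), site 43 (G→T, transversion).
Of the 11 differences, 2 transitions and 9 transversions over 45 sites: P = 2/45 = 0.044444, Q = 9/45 = 0.200000.
d = −0.5·ln(0.711112) − 0.25·ln(0.600000) = −0.5·(-0.340925) − 0.25·(-0.510826) = 0.2982.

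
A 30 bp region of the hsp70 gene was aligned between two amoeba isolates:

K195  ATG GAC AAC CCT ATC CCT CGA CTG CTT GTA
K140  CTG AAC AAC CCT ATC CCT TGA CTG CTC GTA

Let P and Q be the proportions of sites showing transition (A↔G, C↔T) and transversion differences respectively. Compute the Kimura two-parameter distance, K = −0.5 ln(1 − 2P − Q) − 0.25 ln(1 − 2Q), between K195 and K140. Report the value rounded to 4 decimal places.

0.1501

The sequences differ at positions 1 (A/C, transversion), 4 (G/A, transition), 19 (C/T, transition), 27 (T/C, transition).
Of the 4 differences, 3 transitions and 1 transversion over 30 sites: P = 3/30 = 0.100000, Q = 1/30 = 0.033333.
d = −0.5·ln(0.766667) − 0.25·ln(0.933334) = −0.5·(-0.265703) − 0.25·(-0.068992) = 0.1501.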